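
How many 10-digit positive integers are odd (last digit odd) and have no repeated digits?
Last∈{1,3,5,7,9}. Last=0: 0. Last nonzero: 5×8×P(8,8) = 1612800. Total = 1612800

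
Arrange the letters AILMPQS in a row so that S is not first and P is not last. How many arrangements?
By inclusion-exclusion: 7! - 2×(7-1)! + (7-2)! = 5040 - 1440 + 120 = 3720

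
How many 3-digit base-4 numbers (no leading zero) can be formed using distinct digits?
First digit: 3 choices (nonzero). Then descending: 3 × 3 × 2 = 18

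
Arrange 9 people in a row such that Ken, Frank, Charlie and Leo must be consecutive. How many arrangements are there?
Treat the 4 as one block: (9-4+1)! × 4! = 720 × 24 = 17280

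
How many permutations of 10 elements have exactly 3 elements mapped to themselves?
Choose the 3 fixed points C(10,3) = 120, derange the rest: !7 = Σ_{j=0}^{7} (-1)^j·7!/j! = 5040 - 5040 + 2520 - 840 + 210 - 42 + 7 - 1 = 1854. Product = 120 × 1854 = 222480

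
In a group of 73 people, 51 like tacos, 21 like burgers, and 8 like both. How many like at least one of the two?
|A∪B| = |A| + |B| - |A∩B| = 51 + 21 - 8 = 64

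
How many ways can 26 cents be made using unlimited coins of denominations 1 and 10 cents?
Coefficient of x^26 in 1/(1-x^1) · 1/(1-x^10). Use j coins of 10 for j = 0..⌊26/10⌋ = 2, the rest in 1s: 2 + 1 = 3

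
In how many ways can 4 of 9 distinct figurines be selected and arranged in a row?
P(9,4) = 9!/(9-4)! = 3024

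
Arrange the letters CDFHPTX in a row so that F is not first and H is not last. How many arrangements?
By inclusion-exclusion: 7! - 2×(7-1)! + (7-2)! = 5040 - 1440 + 120 = 3720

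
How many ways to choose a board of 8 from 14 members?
C(14,8) = 14!/(8!×6!) = 3003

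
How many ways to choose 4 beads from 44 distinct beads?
C(44,4) = 44!/(4!×40!) = 135751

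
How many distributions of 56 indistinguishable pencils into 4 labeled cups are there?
C(56+4-1, 4-1) = C(59, 3) = 32509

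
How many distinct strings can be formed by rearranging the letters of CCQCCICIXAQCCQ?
14! / (7! × 2! × 1! × 1! × 3!) = 1441440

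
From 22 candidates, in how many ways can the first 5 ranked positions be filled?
P(22,5) = 22!/(22-5)! = 3160080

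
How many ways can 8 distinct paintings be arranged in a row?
8! = 40320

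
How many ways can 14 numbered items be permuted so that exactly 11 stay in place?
Choose the 11 fixed points C(14,11) = 364, derange the rest: !3 = Σ_{j=0}^{3} (-1)^j·3!/j! = 6 - 6 + 3 - 1 = 2. Product = 364 × 2 = 728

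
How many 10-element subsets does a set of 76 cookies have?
C(76,10) = 76!/(10!×66!) = 954526728530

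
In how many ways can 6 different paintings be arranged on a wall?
6! = 720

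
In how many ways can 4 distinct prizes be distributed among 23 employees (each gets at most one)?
P(23,4) = 23!/(23-4)! = 212520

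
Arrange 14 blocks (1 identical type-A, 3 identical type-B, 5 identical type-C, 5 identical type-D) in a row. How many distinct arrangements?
14! / (1! × 3! × 5! × 5!) = 1009008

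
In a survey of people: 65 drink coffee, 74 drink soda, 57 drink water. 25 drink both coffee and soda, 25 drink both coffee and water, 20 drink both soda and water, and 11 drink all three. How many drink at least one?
|A∪B∪C| = 65+74+57-25-25-20+11 = 137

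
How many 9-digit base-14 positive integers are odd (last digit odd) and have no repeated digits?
Last∈{1,3,5,7,9,11,13}. Last=0: 0. Last nonzero: 7×12×P(12,7) = 335301120. Total = 335301120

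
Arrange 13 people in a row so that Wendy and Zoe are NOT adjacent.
Total - adjacent = 13! - (13-1)!×2 = 6227020800 - 958003200 = 5269017600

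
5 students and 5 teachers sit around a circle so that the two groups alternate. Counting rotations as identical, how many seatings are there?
Fix one of the students: (5-1)! ways for the remaining students, × 5! ways for the teachers = 24 × 120 = 2880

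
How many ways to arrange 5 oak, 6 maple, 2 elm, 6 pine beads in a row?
19! / (5! × 6! × 2! × 6!) = 977728752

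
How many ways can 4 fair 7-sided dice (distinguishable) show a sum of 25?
Coefficient of x^25 in (x + x² + ... + x^7)^4. By inclusion-exclusion on dice exceeding 7: Σ_j (-1)^j C(4,j)·C(25-1-7j, 3) = C(4,0)·C(24,3) - C(4,1)·C(17,3) + C(4,2)·C(10,3) - C(4,3)·C(3,3) = 1·2024 - 4·680 + 6·120 - 4·1 = 20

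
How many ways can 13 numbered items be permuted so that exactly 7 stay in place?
Choose the 7 fixed points C(13,7) = 1716, derange the rest: !6 = Σ_{j=0}^{6} (-1)^j·6!/j! = 720 - 720 + 360 - 120 + 30 - 6 + 1 = 265. Product = 1716 × 265 = 454740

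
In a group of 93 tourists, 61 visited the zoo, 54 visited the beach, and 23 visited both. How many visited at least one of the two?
|A∪B| = |A| + |B| - |A∩B| = 61 + 54 - 23 = 92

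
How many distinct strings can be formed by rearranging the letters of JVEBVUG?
7! / (1! × 1! × 1! × 1! × 1! × 2!) = 2520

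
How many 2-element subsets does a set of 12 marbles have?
C(12,2) = 12!/(2!×10!) = 66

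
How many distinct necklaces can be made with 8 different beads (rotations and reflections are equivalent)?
(8-1)!/2 = 5040/2 = 2520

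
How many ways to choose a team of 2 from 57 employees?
C(57,2) = 57!/(2!×55!) = 1596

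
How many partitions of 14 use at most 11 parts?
By conjugation, equals partitions of 14 into parts ≤ 11. Let r_j(i) = number of partitions of i into parts ≤ j, for i = 0..14. r_1(i) = 1 for all i; r_j(i) = r_{j-1}(i) + r_j(i-j). Rows j = 2..11: ≤2: 1 1 2 2 3 3 4 4 5 5 6 6 7 7 8; ≤3: 1 1 2 3 4 5 7 8 10 12 14 16 19 21 24; ≤4: 1 1 2 3 5 6 9 11 15 18 23 27 34 39 47; ≤5: 1 1 2 3 5 7 10 13 18 23 30 37 47 57 70; ≤6: 1 1 2 3 5 7 11 14 20 26 35 44 58 71 90; ≤7: 1 1 2 3 5 7 11 15 21 28 38 49 65 82 105; ≤8: 1 1 2 3 5 7 11 15 22 29 40 52 70 89 116; ≤9: 1 1 2 3 5 7 11 15 22 30 41 54 73 94 123; ≤10: 1 1 2 3 5 7 11 15 22 30 42 55 75 97 128; ≤11: 1 1 2 3 5 7 11 15 22 30 42 56 76 99 131. r_11(14) = 131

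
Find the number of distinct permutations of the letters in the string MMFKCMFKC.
9! / (2! × 2! × 2! × 3!) = 7560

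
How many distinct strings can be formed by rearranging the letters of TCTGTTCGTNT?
11! / (2! × 6! × 1! × 2!) = 13860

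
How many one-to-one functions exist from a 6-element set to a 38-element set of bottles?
P(38,6) = 38!/(38-6)! = 1987690320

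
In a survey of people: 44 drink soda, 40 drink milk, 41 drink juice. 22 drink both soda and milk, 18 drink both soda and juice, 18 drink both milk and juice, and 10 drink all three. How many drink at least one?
|A∪B∪C| = 44+40+41-22-18-18+10 = 77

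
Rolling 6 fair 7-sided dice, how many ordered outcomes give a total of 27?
Coefficient of x^27 in (x + x² + ... + x^7)^6. By inclusion-exclusion on dice exceeding 7: Σ_j (-1)^j C(6,j)·C(27-1-7j, 5) = C(6,0)·C(26,5) - C(6,1)·C(19,5) + C(6,2)·C(12,5) - C(6,3)·C(5,5) = 1·65780 - 6·11628 + 15·792 - 20·1 = 7872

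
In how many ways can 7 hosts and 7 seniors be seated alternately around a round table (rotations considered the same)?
Fix one of the hosts: (7-1)! ways for the remaining hosts, × 7! ways for the seniors = 720 × 5040 = 3628800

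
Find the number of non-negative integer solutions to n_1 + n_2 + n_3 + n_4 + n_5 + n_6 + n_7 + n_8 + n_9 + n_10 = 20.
C(20+10-1, 10-1) = C(29, 9) = 10015005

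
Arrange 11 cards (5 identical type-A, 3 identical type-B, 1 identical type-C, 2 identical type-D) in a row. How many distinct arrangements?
11! / (5! × 3! × 1! × 2!) = 27720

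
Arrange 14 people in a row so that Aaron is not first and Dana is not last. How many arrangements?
By inclusion-exclusion: 14! - 2×(14-1)! + (14-2)! = 87178291200 - 12454041600 + 479001600 = 75203251200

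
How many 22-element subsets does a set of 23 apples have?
C(23,22) = 23!/(22!×1!) = 23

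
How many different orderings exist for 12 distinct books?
12! = 479001600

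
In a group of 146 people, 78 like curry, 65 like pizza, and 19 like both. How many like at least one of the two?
|A∪B| = |A| + |B| - |A∩B| = 78 + 65 - 19 = 124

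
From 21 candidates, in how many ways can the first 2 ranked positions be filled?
P(21,2) = 21!/(21-2)! = 420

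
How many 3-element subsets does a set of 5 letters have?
C(5,3) = 5!/(3!×2!) = 10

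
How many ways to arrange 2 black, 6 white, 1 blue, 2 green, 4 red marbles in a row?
15! / (2! × 6! × 1! × 2! × 4!) = 18918900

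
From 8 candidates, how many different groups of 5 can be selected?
C(8,5) = 8!/(5!×3!) = 56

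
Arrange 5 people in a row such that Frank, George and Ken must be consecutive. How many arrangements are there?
Treat the 3 as one block: (5-3+1)! × 3! = 6 × 6 = 36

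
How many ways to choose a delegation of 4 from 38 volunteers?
C(38,4) = 38!/(4!×34!) = 73815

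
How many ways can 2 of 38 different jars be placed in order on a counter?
P(38,2) = 38!/(38-2)! = 1406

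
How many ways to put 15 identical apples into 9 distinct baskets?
C(15+9-1, 9-1) = C(23, 8) = 490314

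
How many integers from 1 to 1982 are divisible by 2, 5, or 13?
⌊1982/2⌋+⌊1982/5⌋+⌊1982/13⌋ - ⌊1982/10⌋-⌊1982/26⌋-⌊1982/65⌋ + ⌊1982/130⌋ = 991+396+152 - 198-76-30 + 15 = 1250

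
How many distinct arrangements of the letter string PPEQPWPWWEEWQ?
13! / (4! × 3! × 4! × 2!) = 900900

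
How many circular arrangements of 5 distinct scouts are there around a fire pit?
Circular: fix one position, arrange the rest. (5-1)! = 24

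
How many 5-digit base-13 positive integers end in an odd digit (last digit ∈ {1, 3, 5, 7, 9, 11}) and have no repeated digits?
Last∈{1,3,5,7,9,11}. Last=0: 0. Last nonzero: 6×11×P(11,3) = 65340. Total = 65340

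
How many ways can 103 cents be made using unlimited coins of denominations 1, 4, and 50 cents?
Coefficient of x^103 in 1/(1-x^1) · 1/(1-x^4) · 1/(1-x^50). Case on j = number of 50-cent coins (j = 0..2); remainder r = 103 - 50j is made from {1,4} in ⌊r/4⌋+1 ways. r = 103, 53, 3 → 26 + 14 + 1 = 41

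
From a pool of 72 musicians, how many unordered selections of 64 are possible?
C(72,64) = 72!/(64!×8!) = 11969016345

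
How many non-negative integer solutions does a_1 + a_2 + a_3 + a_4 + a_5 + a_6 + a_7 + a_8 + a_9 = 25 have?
C(25+9-1, 9-1) = C(33, 8) = 13884156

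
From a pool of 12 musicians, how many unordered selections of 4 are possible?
C(12,4) = 12!/(4!×8!) = 495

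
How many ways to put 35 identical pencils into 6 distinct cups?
C(35+6-1, 6-1) = C(40, 5) = 658008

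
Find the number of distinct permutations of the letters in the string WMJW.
4! / (2! × 1! × 1!) = 12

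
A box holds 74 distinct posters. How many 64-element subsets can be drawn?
C(74,64) = 74!/(64!×10!) = 718406958841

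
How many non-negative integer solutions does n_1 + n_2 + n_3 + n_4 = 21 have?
C(21+4-1, 4-1) = C(24, 3) = 2024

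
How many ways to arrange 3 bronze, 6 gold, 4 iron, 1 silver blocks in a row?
14! / (3! × 6! × 4! × 1!) = 840840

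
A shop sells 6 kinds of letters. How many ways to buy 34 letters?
C(34+6-1, 6-1) = C(39, 5) = 575757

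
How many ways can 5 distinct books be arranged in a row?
5! = 120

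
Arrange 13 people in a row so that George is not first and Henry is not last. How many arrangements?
By inclusion-exclusion: 13! - 2×(13-1)! + (13-2)! = 6227020800 - 958003200 + 39916800 = 5308934400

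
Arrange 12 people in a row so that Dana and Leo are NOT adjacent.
Total - adjacent = 12! - (12-1)!×2 = 479001600 - 79833600 = 399168000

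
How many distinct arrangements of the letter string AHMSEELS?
8! / (1! × 1! × 2! × 1! × 1! × 2!) = 10080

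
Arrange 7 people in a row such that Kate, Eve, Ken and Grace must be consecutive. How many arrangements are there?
Treat the 4 as one block: (7-4+1)! × 4! = 24 × 24 = 576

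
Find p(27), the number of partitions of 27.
Pentagonal recurrence p(n) = p(n-1) + p(n-2) - p(n-5) - p(n-7) + p(n-12) + p(n-15) - ... gives p(0..26) = 1, 1, 2, 3, 5, 7, 11, 15, 22, 30, 42, 56, 77, 101, 135, 176, 231, 297, 385, 490, 627, 792, 1002, 1255, 1575, 1958, 2436. p(27) = p(26) + p(25) - p(22) - p(20) + p(15) + p(12) - p(5) - p(1) = 2436 + 1958 - 1002 - 627 + 176 + 77 - 7 - 1 = 3010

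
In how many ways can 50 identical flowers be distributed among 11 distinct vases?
C(50+11-1, 11-1) = C(60, 10) = 75394027566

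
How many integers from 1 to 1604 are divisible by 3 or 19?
⌊1604/3⌋ + ⌊1604/19⌋ - ⌊1604/57⌋ = 534 + 84 - 28 = 590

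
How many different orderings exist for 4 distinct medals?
4! = 24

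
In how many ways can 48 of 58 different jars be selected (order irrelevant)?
C(58,48) = 58!/(48!×10!) = 52179482355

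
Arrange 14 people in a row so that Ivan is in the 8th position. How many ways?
Fix one position: (14-1)! = 6227020800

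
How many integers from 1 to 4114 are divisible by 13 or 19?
⌊4114/13⌋ + ⌊4114/19⌋ - ⌊4114/247⌋ = 316 + 216 - 16 = 516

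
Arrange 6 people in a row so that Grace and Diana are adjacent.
Treat as block: (6-1)! × 2! = 120 × 2 = 240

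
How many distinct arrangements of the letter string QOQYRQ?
6! / (1! × 1! × 3! × 1!) = 120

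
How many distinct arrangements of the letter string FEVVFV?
6! / (2! × 1! × 3!) = 60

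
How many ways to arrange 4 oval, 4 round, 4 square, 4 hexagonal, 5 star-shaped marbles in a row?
21! / (4! × 4! × 4! × 4! × 5!) = 1283268987000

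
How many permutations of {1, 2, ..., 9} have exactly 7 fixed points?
Choose the 7 fixed points C(9,7) = 36, derange the rest: !2 = Σ_{j=0}^{2} (-1)^j·2!/j! = 2 - 2 + 1 = 1. Product = 36 × 1 = 36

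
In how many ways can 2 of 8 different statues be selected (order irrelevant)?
C(8,2) = 8!/(2!×6!) = 28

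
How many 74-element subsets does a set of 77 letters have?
C(77,74) = 77!/(74!×3!) = 73150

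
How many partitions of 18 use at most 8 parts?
By conjugation, equals partitions of 18 into parts ≤ 8. Let r_j(i) = number of partitions of i into parts ≤ j, for i = 0..18. r_1(i) = 1 for all i; r_j(i) = r_{j-1}(i) + r_j(i-j). Rows j = 2..8: ≤2: 1 1 2 2 3 3 4 4 5 5 6 6 7 7 8 8 9 9 10; ≤3: 1 1 2 3 4 5 7 8 10 12 14 16 19 21 24 27 30 33 37; ≤4: 1 1 2 3 5 6 9 11 15 18 23 27 34 39 47 54 64 72 84; ≤5: 1 1 2 3 5 7 10 13 18 23 30 37 47 57 70 84 101 119 141; ≤6: 1 1 2 3 5 7 11 14 20 26 35 44 58 71 90 110 136 163 199; ≤7: 1 1 2 3 5 7 11 15 21 28 38 49 65 82 105 131 164 201 248; ≤8: 1 1 2 3 5 7 11 15 22 29 40 52 70 89 116 146 186 230 288. r_8(18) = 288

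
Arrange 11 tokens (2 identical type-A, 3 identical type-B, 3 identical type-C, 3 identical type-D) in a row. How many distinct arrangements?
11! / (2! × 3! × 3! × 3!) = 92400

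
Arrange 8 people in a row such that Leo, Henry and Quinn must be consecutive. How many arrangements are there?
Treat the 3 as one block: (8-3+1)! × 3! = 720 × 6 = 4320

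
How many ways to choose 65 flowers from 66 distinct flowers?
C(66,65) = 66!/(65!×1!) = 66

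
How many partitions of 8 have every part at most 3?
Let r_j(i) = number of partitions of i into parts ≤ j, for i = 0..8. r_1(i) = 1 for all i; r_j(i) = r_{j-1}(i) + r_j(i-j). Rows j = 2..3: ≤2: 1 1 2 2 3 3 4 4 5; ≤3: 1 1 2 3 4 5 7 8 10. r_3(8) = 10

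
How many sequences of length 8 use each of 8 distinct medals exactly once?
8! = 40320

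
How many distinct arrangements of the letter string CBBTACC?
7! / (1! × 1! × 2! × 3!) = 420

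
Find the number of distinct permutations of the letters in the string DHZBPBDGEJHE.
12! / (2! × 2! × 2! × 1! × 1! × 2! × 1! × 1!) = 29937600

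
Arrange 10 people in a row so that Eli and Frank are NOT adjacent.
Total - adjacent = 10! - (10-1)!×2 = 3628800 - 725760 = 2903040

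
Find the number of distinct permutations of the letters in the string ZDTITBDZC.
9! / (1! × 2! × 1! × 1! × 2! × 2!) = 45360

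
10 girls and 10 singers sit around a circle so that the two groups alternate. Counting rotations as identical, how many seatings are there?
Fix one of the girls: (10-1)! ways for the remaining girls, × 10! ways for the singers = 362880 × 3628800 = 1316818944000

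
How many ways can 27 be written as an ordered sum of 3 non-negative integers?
C(27+3-1, 3-1) = C(29, 2) = 406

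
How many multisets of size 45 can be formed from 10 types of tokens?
C(45+10-1, 10-1) = C(54, 9) = 5317936260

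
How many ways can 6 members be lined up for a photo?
6! = 720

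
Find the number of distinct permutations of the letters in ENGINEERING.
11! / (3! × 3! × 2! × 2! × 1!) = 277200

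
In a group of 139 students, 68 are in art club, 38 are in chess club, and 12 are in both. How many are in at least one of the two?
|A∪B| = |A| + |B| - |A∩B| = 68 + 38 - 12 = 94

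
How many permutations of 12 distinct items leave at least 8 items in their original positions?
Exactly j fixed points: C(12,j)·!(12-j); sum over j ≥ 8 (derangement numbers via !m = (m-1)·(!(m-1) + !(m-2)): !0..!4 = 1, 0, 1, 2, 9). Σ_{j=8}^{12} C(12,j)·!(12-j) = C(12,8)·!4 + C(12,9)·!3 + C(12,10)·!2 + C(12,11)·!1 + C(12,12)·!0 = 495·9 + 220·2 + 66·1 + 12·0 + 1·1 = 4962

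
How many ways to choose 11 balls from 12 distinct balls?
C(12,11) = 12!/(11!×1!) = 12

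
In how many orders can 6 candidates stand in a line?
6! = 720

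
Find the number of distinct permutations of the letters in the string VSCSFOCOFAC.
11! / (2! × 3! × 1! × 2! × 2! × 1!) = 831600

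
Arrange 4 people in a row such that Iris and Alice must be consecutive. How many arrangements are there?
Treat the 2 as one block: (4-2+1)! × 2! = 6 × 2 = 12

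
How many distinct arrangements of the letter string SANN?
4! / (1! × 1! × 2!) = 12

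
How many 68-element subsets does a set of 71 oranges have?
C(71,68) = 71!/(68!×3!) = 57155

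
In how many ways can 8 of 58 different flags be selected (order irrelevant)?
C(58,8) = 58!/(8!×50!) = 1916797311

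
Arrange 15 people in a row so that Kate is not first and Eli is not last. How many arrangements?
By inclusion-exclusion: 15! - 2×(15-1)! + (15-2)! = 1307674368000 - 174356582400 + 6227020800 = 1139544806400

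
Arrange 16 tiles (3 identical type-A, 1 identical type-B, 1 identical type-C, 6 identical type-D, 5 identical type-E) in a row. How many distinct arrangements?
16! / (3! × 1! × 1! × 6! × 5!) = 40360320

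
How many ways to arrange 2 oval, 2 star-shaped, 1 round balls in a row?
5! / (2! × 2! × 1!) = 30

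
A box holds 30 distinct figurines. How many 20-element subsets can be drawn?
C(30,20) = 30!/(20!×10!) = 30045015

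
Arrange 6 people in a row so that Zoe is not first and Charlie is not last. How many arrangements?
By inclusion-exclusion: 6! - 2×(6-1)! + (6-2)! = 720 - 240 + 24 = 504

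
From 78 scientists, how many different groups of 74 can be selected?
C(78,74) = 78!/(74!×4!) = 1426425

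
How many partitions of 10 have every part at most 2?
Let r_j(i) = number of partitions of i into parts ≤ j, for i = 0..10. r_1(i) = 1 for all i; r_j(i) = r_{j-1}(i) + r_j(i-j). Rows j = 2..2: ≤2: 1 1 2 2 3 3 4 4 5 5 6. r_2(10) = 6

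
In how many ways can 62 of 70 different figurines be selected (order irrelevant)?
C(70,62) = 70!/(62!×8!) = 9440350920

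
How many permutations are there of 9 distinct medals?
9! = 362880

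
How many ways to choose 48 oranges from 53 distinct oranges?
C(53,48) = 53!/(48!×5!) = 2869685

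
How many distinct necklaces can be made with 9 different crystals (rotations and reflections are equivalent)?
(9-1)!/2 = 40320/2 = 20160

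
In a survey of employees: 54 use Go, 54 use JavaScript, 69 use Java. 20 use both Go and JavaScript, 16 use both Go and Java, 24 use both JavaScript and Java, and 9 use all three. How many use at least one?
|A∪B∪C| = 54+54+69-20-16-24+9 = 126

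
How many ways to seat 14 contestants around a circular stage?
Circular: fix one position, arrange the rest. (14-1)! = 6227020800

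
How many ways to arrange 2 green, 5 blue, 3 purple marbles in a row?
10! / (2! × 5! × 3!) = 2520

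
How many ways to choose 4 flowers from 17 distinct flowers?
C(17,4) = 17!/(4!×13!) = 2380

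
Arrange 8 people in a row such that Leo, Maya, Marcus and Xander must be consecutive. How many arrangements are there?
Treat the 4 as one block: (8-4+1)! × 4! = 120 × 24 = 2880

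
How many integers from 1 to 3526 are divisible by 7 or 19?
⌊3526/7⌋ + ⌊3526/19⌋ - ⌊3526/133⌋ = 503 + 185 - 26 = 662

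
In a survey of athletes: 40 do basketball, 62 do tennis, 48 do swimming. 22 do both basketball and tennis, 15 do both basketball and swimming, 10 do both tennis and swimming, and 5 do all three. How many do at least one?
|A∪B∪C| = 40+62+48-22-15-10+5 = 108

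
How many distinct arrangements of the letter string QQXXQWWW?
8! / (3! × 3! × 2!) = 560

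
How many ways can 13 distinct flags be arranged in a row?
13! = 6227020800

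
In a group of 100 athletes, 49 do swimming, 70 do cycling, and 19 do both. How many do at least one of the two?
|A∪B| = |A| + |B| - |A∩B| = 49 + 70 - 19 = 100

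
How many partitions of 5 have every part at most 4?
Let r_j(i) = number of partitions of i into parts ≤ j, for i = 0..5. r_1(i) = 1 for all i; r_j(i) = r_{j-1}(i) + r_j(i-j). Rows j = 2..4: ≤2: 1 1 2 2 3 3; ≤3: 1 1 2 3 4 5; ≤4: 1 1 2 3 5 6. r_4(5) = 6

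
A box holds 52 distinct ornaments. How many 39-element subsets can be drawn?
C(52,39) = 52!/(39!×13!) = 635013559600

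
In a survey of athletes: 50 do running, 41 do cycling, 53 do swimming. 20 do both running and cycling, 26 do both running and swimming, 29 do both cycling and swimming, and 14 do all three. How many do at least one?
|A∪B∪C| = 50+41+53-20-26-29+14 = 83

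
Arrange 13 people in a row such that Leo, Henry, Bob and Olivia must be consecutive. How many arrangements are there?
Treat the 4 as one block: (13-4+1)! × 4! = 3628800 × 24 = 87091200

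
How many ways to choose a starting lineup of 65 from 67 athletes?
C(67,65) = 67!/(65!×2!) = 2211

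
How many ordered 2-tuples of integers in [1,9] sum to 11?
Coefficient of x^11 in (x + x² + ... + x^9)^2. By inclusion-exclusion on dice exceeding 9: Σ_j (-1)^j C(2,j)·C(11-1-9j, 1) = C(2,0)·C(10,1) - C(2,1)·C(1,1) = 1·10 - 2·1 = 8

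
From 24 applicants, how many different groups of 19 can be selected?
C(24,19) = 24!/(19!×5!) = 42504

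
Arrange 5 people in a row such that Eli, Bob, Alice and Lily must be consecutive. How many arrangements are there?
Treat the 4 as one block: (5-4+1)! × 4! = 2 × 24 = 48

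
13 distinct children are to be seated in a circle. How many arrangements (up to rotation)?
Circular: fix one position, arrange the rest. (13-1)! = 479001600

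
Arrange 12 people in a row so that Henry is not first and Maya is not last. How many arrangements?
By inclusion-exclusion: 12! - 2×(12-1)! + (12-2)! = 479001600 - 79833600 + 3628800 = 402796800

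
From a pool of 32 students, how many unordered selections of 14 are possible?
C(32,14) = 32!/(14!×18!) = 471435600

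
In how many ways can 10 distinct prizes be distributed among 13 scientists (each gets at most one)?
P(13,10) = 13!/(13-10)! = 1037836800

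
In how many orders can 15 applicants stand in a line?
15! = 1307674368000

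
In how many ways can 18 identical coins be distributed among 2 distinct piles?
C(18+2-1, 2-1) = C(19, 1) = 19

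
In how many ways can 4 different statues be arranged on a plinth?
4! = 24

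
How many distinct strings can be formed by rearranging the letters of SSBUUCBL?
8! / (2! × 2! × 1! × 2! × 1!) = 5040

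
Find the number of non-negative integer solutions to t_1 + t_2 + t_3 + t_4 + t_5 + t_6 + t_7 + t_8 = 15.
C(15+8-1, 8-1) = C(22, 7) = 170544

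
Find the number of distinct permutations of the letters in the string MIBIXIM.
7! / (1! × 3! × 1! × 2!) = 420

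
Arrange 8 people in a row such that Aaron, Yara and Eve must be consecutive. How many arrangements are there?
Treat the 3 as one block: (8-3+1)! × 3! = 720 × 6 = 4320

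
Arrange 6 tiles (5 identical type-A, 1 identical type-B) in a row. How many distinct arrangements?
6! / (5! × 1!) = 6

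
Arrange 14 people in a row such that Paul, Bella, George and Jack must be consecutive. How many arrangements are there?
Treat the 4 as one block: (14-4+1)! × 4! = 39916800 × 24 = 958003200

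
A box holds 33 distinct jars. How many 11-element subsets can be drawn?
C(33,11) = 33!/(11!×22!) = 193536720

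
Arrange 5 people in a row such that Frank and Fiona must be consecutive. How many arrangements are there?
Treat the 2 as one block: (5-2+1)! × 2! = 24 × 2 = 48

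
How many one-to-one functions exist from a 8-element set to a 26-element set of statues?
P(26,8) = 26!/(26-8)! = 62990928000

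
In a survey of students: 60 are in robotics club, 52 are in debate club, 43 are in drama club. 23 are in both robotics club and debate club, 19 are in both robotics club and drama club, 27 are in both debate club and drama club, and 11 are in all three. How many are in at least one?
|A∪B∪C| = 60+52+43-23-19-27+11 = 97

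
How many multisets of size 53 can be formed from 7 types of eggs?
C(53+7-1, 7-1) = C(59, 6) = 45057474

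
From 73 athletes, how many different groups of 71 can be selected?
C(73,71) = 73!/(71!×2!) = 2628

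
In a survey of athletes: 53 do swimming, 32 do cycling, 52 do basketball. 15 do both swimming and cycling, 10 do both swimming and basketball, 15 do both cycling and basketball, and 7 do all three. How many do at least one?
|A∪B∪C| = 53+32+52-15-10-15+7 = 104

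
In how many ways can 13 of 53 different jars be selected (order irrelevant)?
C(53,13) = 53!/(13!×40!) = 841392966470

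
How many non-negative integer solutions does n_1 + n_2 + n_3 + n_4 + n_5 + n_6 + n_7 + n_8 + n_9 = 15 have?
C(15+9-1, 9-1) = C(23, 8) = 490314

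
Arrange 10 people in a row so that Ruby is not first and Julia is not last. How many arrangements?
By inclusion-exclusion: 10! - 2×(10-1)! + (10-2)! = 3628800 - 725760 + 40320 = 2943360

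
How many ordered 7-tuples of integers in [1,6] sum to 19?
Coefficient of x^19 in (x + x² + ... + x^6)^7. By inclusion-exclusion on dice exceeding 6: Σ_j (-1)^j C(7,j)·C(19-1-6j, 6) = C(7,0)·C(18,6) - C(7,1)·C(12,6) + C(7,2)·C(6,6) = 1·18564 - 7·924 + 21·1 = 12117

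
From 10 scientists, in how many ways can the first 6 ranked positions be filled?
P(10,6) = 10!/(10-6)! = 151200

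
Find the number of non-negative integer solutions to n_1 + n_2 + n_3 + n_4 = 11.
C(11+4-1, 4-1) = C(14, 3) = 364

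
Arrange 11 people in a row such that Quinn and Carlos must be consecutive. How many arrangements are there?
Treat the 2 as one block: (11-2+1)! × 2! = 3628800 × 2 = 7257600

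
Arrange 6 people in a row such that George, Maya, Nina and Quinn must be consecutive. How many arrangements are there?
Treat the 4 as one block: (6-4+1)! × 4! = 6 × 24 = 144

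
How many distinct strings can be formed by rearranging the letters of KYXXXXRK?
8! / (2! × 1! × 4! × 1!) = 840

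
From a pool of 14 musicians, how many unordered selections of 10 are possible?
C(14,10) = 14!/(10!×4!) = 1001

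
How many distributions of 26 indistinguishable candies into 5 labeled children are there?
C(26+5-1, 5-1) = C(30, 4) = 27405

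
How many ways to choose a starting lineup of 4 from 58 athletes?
C(58,4) = 58!/(4!×54!) = 424270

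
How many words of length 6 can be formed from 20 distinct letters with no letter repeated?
P(20,6) = 20!/(20-6)! = 27907200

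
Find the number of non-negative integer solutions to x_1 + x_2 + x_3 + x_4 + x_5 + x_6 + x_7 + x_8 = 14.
C(14+8-1, 8-1) = C(21, 7) = 116280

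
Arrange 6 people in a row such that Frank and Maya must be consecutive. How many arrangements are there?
Treat the 2 as one block: (6-2+1)! × 2! = 120 × 2 = 240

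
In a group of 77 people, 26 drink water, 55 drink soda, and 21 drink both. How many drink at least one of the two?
|A∪B| = |A| + |B| - |A∩B| = 26 + 55 - 21 = 60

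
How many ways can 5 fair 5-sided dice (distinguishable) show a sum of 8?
Coefficient of x^8 in (x + x² + ... + x^5)^5. By inclusion-exclusion on dice exceeding 5: Σ_j (-1)^j C(5,j)·C(8-1-5j, 4) = C(5,0)·C(7,4) = 1·35 = 35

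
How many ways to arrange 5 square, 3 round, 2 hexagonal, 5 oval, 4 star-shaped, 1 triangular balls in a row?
20! / (5! × 3! × 2! × 5! × 4! × 1!) = 586637251200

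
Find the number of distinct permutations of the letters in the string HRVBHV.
6! / (1! × 2! × 2! × 1!) = 180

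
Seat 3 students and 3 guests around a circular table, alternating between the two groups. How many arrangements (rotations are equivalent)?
Fix one of the students: (3-1)! ways for the remaining students, × 3! ways for the guests = 2 × 6 = 12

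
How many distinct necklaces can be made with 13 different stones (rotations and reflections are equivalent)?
(13-1)!/2 = 479001600/2 = 239500800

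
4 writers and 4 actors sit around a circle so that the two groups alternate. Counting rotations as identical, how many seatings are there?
Fix one of the writers: (4-1)! ways for the remaining writers, × 4! ways for the actors = 6 × 24 = 144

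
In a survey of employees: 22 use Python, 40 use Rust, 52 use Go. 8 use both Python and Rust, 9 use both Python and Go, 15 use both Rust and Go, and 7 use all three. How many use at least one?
|A∪B∪C| = 22+40+52-8-9-15+7 = 89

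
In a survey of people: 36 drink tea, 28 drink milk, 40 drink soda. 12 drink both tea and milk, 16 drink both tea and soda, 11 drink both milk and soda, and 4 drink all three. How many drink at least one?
|A∪B∪C| = 36+28+40-12-16-11+4 = 69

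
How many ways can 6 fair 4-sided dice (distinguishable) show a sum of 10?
Coefficient of x^10 in (x + x² + ... + x^4)^6. By inclusion-exclusion on dice exceeding 4: Σ_j (-1)^j C(6,j)·C(10-1-4j, 5) = C(6,0)·C(9,5) - C(6,1)·C(5,5) = 1·126 - 6·1 = 120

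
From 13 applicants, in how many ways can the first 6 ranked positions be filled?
P(13,6) = 13!/(13-6)! = 1235520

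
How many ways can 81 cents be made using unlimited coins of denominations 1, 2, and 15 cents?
Coefficient of x^81 in 1/(1-x^1) · 1/(1-x^2) · 1/(1-x^15). Case on j = number of 15-cent coins (j = 0..5); remainder r = 81 - 15j is made from {1,2} in ⌊r/2⌋+1 ways. r = 81, 66, 51, 36, 21, 6 → 41 + 34 + 26 + 19 + 11 + 4 = 135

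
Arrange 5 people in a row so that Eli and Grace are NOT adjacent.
Total - adjacent = 5! - (5-1)!×2 = 120 - 48 = 72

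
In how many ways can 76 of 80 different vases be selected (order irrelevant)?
C(80,76) = 80!/(76!×4!) = 1581580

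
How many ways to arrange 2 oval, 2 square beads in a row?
4! / (2! × 2!) = 6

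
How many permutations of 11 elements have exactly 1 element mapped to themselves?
Choose the 1 fixed point C(11,1) = 11, derange the rest: !10 = Σ_{j=0}^{10} (-1)^j·10!/j! = 3628800 - 3628800 + 1814400 - 604800 + 151200 - 30240 + 5040 - 720 + 90 - 10 + 1 = 1334961. Product = 11 × 1334961 = 14684571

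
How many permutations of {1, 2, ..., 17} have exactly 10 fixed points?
Choose the 10 fixed points C(17,10) = 19448, derange the rest: !7 = Σ_{j=0}^{7} (-1)^j·7!/j! = 5040 - 5040 + 2520 - 840 + 210 - 42 + 7 - 1 = 1854. Product = 19448 × 1854 = 36056592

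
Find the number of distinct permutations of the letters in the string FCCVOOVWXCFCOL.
14! / (1! × 1! × 3! × 1! × 4! × 2! × 2!) = 151351200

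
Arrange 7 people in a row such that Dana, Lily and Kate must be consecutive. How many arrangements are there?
Treat the 3 as one block: (7-3+1)! × 3! = 120 × 6 = 720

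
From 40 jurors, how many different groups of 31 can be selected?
C(40,31) = 40!/(31!×9!) = 273438880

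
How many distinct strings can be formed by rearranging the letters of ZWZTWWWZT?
9! / (4! × 2! × 3!) = 1260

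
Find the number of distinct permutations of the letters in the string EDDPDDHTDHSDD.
13! / (1! × 7! × 1! × 2! × 1! × 1!) = 617760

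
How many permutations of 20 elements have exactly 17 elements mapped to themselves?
Choose the 17 fixed points C(20,17) = 1140, derange the rest: !3 = Σ_{j=0}^{3} (-1)^j·3!/j! = 6 - 6 + 3 - 1 = 2. Product = 1140 × 2 = 2280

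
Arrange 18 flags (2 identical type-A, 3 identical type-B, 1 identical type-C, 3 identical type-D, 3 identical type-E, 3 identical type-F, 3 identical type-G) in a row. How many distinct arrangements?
18! / (2! × 3! × 1! × 3! × 3! × 3! × 3!) = 411675264000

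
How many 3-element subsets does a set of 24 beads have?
C(24,3) = 24!/(3!×21!) = 2024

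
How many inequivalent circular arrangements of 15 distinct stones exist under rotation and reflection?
(15-1)!/2 = 87178291200/2 = 43589145600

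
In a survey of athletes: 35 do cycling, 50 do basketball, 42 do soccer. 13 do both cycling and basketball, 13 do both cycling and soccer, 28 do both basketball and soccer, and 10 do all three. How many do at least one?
|A∪B∪C| = 35+50+42-13-13-28+10 = 83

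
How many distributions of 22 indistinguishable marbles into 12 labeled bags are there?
C(22+12-1, 12-1) = C(33, 11) = 193536720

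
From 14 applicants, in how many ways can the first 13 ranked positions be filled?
P(14,13) = 14!/(14-13)! = 87178291200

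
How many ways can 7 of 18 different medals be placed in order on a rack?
P(18,7) = 18!/(18-7)! = 160392960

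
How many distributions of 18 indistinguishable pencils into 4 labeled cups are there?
C(18+4-1, 4-1) = C(21, 3) = 1330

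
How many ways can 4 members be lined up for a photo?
4! = 24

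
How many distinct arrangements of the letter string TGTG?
4! / (2! × 2!) = 6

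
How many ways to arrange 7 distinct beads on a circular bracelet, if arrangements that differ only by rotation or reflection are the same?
(7-1)!/2 = 720/2 = 360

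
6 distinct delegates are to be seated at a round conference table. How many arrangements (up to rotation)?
Circular: fix one position, arrange the rest. (6-1)! = 120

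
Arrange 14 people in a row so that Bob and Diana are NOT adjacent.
Total - adjacent = 14! - (14-1)!×2 = 87178291200 - 12454041600 = 74724249600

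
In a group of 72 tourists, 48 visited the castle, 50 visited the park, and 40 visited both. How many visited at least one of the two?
|A∪B| = |A| + |B| - |A∩B| = 48 + 50 - 40 = 58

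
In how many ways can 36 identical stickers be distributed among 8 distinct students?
C(36+8-1, 8-1) = C(43, 7) = 32224114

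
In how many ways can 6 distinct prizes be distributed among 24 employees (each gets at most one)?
P(24,6) = 24!/(24-6)! = 96909120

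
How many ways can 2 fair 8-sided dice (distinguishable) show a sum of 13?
Coefficient of x^13 in (x + x² + ... + x^8)^2. By inclusion-exclusion on dice exceeding 8: Σ_j (-1)^j C(2,j)·C(13-1-8j, 1) = C(2,0)·C(12,1) - C(2,1)·C(4,1) = 1·12 - 2·4 = 4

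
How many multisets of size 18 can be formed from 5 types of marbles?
C(18+5-1, 5-1) = C(22, 4) = 7315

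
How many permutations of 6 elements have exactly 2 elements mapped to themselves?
Choose the 2 fixed points C(6,2) = 15, derange the rest: !4 = Σ_{j=0}^{4} (-1)^j·4!/j! = 24 - 24 + 12 - 4 + 1 = 9. Product = 15 × 9 = 135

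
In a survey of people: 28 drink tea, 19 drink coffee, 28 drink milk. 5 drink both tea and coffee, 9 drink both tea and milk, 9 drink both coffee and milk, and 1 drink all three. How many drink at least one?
|A∪B∪C| = 28+19+28-5-9-9+1 = 53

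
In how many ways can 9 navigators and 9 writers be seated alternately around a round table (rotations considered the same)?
Fix one of the navigators: (9-1)! ways for the remaining navigators, × 9! ways for the writers = 40320 × 362880 = 14631321600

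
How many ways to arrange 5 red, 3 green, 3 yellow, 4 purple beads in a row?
15! / (5! × 3! × 3! × 4!) = 12612600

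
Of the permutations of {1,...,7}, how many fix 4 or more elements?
Exactly j fixed points: C(7,j)·!(7-j); sum over j ≥ 4 (derangement numbers via !m = (m-1)·(!(m-1) + !(m-2)): !0..!3 = 1, 0, 1, 2). Σ_{j=4}^{7} C(7,j)·!(7-j) = C(7,4)·!3 + C(7,5)·!2 + C(7,6)·!1 + C(7,7)·!0 = 35·2 + 21·1 + 7·0 + 1·1 = 92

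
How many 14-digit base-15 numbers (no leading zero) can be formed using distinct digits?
First digit: 14 choices (nonzero). Then descending: 14 × 14 × 13 × 12 × 11 × 10 × 9 × 8 × 7 × 6 × 5 × 4 × 3 × 2 = 1220496076800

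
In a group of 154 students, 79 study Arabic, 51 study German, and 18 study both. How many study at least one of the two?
|A∪B| = |A| + |B| - |A∩B| = 79 + 51 - 18 = 112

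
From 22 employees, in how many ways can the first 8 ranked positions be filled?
P(22,8) = 22!/(22-8)! = 12893126400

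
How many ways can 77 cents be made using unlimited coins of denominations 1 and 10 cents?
Coefficient of x^77 in 1/(1-x^1) · 1/(1-x^10). Use j coins of 10 for j = 0..⌊77/10⌋ = 7, the rest in 1s: 7 + 1 = 8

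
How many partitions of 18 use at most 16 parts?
By conjugation, equals partitions of 18 into parts ≤ 16. Let r_j(i) = number of partitions of i into parts ≤ j, for i = 0..18. r_1(i) = 1 for all i; r_j(i) = r_{j-1}(i) + r_j(i-j). Rows j = 2..16: ≤2: 1 1 2 2 3 3 4 4 5 5 6 6 7 7 8 8 9 9 10; ≤3: 1 1 2 3 4 5 7 8 10 12 14 16 19 21 24 27 30 33 37; ≤4: 1 1 2 3 5 6 9 11 15 18 23 27 34 39 47 54 64 72 84; ≤5: 1 1 2 3 5 7 10 13 18 23 30 37 47 57 70 84 101 119 141; ≤6: 1 1 2 3 5 7 11 14 20 26 35 44 58 71 90 110 136 163 199; ≤7: 1 1 2 3 5 7 11 15 21 28 38 49 65 82 105 131 164 201 248; ≤8: 1 1 2 3 5 7 11 15 22 29 40 52 70 89 116 146 186 230 288; ≤9: 1 1 2 3 5 7 11 15 22 30 41 54 73 94 123 157 201 252 318; ≤10: 1 1 2 3 5 7 11 15 22 30 42 55 75 97 128 164 212 267 340; ≤11: 1 1 2 3 5 7 11 15 22 30 42 56 76 99 131 169 219 278 355; ≤12: 1 1 2 3 5 7 11 15 22 30 42 56 77 100 133 172 224 285 366; ≤13: 1 1 2 3 5 7 11 15 22 30 42 56 77 101 134 174 227 290 373; ≤14: 1 1 2 3 5 7 11 15 22 30 42 56 77 101 135 175 229 293 378; ≤15: 1 1 2 3 5 7 11 15 22 30 42 56 77 101 135 176 230 295 381; ≤16: 1 1 2 3 5 7 11 15 22 30 42 56 77 101 135 176 231 296 383. r_16(18) = 383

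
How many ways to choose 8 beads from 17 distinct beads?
C(17,8) = 17!/(8!×9!) = 24310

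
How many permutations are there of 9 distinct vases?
9! = 362880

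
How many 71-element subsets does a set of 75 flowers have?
C(75,71) = 75!/(71!×4!) = 1215450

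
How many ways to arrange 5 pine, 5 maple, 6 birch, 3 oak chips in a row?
19! / (5! × 5! × 6! × 3!) = 1955457504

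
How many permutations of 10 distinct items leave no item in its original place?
!10 = Σ_{j=0}^{10} (-1)^j·10!/j! = 3628800 - 3628800 + 1814400 - 604800 + 151200 - 30240 + 5040 - 720 + 90 - 10 + 1 = 1334961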